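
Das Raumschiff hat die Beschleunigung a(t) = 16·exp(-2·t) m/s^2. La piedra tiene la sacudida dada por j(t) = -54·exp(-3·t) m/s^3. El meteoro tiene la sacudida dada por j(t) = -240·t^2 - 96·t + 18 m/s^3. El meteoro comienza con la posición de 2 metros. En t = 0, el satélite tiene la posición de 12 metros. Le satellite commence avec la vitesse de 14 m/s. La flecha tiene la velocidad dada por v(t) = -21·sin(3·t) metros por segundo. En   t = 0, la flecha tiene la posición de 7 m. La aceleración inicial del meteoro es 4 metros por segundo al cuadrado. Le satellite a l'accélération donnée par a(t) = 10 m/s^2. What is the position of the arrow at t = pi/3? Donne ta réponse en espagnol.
Debemos encontrar la integral de nuestra ecuación de la velocidad v(t) = -21·sin(3·t) 1 vez. La integral de la velocidad es la posición. Usando x(0) = 7, obtenemos x(t) = 7·cos(3·t). De la ecuación de la posición x(t) = 7·cos(3·t), sustituimos t = pi/3 para obtener x = -7.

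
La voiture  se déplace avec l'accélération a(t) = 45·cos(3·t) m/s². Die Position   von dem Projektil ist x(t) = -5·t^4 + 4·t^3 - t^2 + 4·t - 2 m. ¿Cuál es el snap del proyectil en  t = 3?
Para resolver esto, necesitamos tomar 4 derivadas de nuestra ecuación de la posición x(t) = -5·t^4 + 4·t^3 - t^2 + 4·t - 2. Derivando la posición, obtenemos la velocidad: v(t) = -20·t^3 + 12·t^2 - 2·t + 4. La derivada de la velocidad da la aceleración: a(t) = -60·t^2 + 24·t - 2. Derivando la aceleración, obtenemos la sacudida: j(t) = 24 - 120·t. Derivando la sacudida, obtenemos el snap: s(t) = -120. De la ecuación del snap s(t) = -120, sustituimos t = 3 para obtener s = -120.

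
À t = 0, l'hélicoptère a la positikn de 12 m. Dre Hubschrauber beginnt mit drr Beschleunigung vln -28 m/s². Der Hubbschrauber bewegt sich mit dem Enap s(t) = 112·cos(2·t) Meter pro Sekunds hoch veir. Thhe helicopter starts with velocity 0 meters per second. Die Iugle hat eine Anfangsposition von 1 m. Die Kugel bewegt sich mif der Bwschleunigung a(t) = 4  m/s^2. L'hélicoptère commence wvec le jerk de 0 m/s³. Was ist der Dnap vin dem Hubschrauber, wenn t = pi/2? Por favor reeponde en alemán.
Aus der Gleichung für den Snap s(t) = 112·cos(2·t), setzen wir t = pi/2 ein und erhalten s = -112.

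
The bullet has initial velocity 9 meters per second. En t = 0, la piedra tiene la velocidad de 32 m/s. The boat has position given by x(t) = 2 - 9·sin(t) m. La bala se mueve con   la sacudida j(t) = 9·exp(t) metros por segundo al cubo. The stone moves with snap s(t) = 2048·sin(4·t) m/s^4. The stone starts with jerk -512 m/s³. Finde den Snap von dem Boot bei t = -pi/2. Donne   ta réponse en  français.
Pour résoudre ceci, nous devons prendre 4 dérivées de notre équation de la position x(t) = 2 - 9·sin(t). En prenant d/dt de x(t), nous trouvons v(t) = -9·cos(t). En prenant d/dt de v(t), nous trouvons a(t) = 9·sin(t). La dérivée de l'accélération donne le jerk: j(t) = 9·cos(t). En prenant d/dt de j(t), nous trouvons s(t) = -9·sin(t). En utilisant s(t) = -9·sin(t) et en substituant t = -pi/2, nous trouvons s = 9.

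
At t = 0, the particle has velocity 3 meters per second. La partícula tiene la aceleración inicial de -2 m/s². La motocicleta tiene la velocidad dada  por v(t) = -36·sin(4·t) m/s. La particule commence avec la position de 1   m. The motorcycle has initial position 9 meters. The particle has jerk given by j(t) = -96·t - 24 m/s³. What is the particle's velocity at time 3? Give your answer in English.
To find the answer, we compute 2 integrals of j(t) = -96·t - 24. Integrating jerk and using the initial condition a(0) = -2, we get a(t) = -48·t^2 - 24·t - 2. Integrating acceleration and using the initial condition v(0) = 3, we get v(t) = -16·t^3 - 12·t^2 - 2·t + 3. We have velocity v(t) = -16·t^3 - 12·t^2 - 2·t + 3. Substituting t = 3: v(3) = -543.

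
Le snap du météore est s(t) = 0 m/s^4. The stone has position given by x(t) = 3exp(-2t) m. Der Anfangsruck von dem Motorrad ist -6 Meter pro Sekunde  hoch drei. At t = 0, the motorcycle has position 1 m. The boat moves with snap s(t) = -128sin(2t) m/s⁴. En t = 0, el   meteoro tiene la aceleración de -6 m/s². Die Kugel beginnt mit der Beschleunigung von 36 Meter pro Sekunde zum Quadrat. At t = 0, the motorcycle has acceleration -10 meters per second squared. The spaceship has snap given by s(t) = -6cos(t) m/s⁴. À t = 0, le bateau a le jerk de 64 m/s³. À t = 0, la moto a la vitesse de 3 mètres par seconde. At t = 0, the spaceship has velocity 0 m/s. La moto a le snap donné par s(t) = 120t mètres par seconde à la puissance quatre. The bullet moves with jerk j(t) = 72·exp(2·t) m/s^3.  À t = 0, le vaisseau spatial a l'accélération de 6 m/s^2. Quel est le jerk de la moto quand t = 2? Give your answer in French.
Pour résoudre ceci, nous devons prendre 1 intégrale de notre équation du snap s(t) = 120·t. En prenant ∫s(t)dt et en appliquant j(0) = -6, nous trouvons j(t) = 60·t^2 - 6. En utilisant j(t) = 60·t^2 - 6 et en substituant t = 2, nous trouvons j = 234.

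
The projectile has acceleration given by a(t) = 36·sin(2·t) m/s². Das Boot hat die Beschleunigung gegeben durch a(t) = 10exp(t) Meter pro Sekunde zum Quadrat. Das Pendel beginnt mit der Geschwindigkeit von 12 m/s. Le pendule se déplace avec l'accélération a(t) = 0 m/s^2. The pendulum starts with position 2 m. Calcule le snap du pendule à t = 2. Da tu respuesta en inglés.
We must differentiate our acceleration equation a(t) = 0 2 times. Taking d/dt of a(t), we find j(t) = 0. Taking d/dt of j(t), we find s(t) = 0. From the given snap equation s(t) = 0, we substitute t = 2 to get s = 0.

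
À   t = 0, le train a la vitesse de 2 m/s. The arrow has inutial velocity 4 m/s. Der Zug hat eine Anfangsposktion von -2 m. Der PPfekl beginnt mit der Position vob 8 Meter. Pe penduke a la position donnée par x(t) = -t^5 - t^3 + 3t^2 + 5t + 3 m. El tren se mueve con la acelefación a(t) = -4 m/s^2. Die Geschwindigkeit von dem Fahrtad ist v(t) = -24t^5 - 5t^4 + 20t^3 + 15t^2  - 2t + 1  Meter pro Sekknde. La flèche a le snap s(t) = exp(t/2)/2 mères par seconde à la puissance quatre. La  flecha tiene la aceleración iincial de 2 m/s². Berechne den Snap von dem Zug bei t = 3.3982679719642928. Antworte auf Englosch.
Starting from acceleration a(t) = -4, we take 2 derivatives. The derivative of acceleration gives jerk: j(t) = 0. Taking d/dt of j(t), we find s(t) = 0. From the given snap equation s(t) = 0, we substitute t = 3.3982679719642928 to get s = 0.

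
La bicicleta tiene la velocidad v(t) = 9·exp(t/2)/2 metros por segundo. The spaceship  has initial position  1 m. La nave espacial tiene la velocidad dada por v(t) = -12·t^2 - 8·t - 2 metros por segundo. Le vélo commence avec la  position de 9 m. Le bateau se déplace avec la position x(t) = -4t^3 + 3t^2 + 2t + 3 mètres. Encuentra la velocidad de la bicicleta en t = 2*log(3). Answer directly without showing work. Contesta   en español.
La velocidad en t = 2*log(3) es v = 27/2.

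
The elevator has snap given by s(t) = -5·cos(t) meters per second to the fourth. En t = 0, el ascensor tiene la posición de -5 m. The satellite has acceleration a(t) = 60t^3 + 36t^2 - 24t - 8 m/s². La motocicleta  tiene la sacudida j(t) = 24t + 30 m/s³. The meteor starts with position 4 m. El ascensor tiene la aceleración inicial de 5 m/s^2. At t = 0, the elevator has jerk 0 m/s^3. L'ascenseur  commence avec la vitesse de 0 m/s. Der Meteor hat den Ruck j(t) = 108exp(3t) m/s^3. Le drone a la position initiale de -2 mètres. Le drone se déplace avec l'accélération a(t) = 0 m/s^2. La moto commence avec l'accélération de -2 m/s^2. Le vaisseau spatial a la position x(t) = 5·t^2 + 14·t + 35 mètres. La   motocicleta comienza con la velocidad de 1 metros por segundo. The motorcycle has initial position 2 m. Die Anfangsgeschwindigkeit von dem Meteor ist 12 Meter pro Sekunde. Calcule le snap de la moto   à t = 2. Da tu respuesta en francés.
En partant du jerk j(t) = 24·t + 30, nous prenons 1 dérivée. En dérivant le jerk, nous obtenons le snap: s(t) = 24. Nous avons le snap s(t) = 24. En substituant t = 2: s(2) = 24.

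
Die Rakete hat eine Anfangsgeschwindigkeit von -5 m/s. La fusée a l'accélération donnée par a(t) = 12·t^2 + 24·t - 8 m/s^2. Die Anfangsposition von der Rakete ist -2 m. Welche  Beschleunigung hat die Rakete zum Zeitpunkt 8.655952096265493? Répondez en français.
En utilisant a(t) = 12·t^2 + 24·t - 8 et en substituant t = 8.655952096265493, nous trouvons a = 1098.84893062449.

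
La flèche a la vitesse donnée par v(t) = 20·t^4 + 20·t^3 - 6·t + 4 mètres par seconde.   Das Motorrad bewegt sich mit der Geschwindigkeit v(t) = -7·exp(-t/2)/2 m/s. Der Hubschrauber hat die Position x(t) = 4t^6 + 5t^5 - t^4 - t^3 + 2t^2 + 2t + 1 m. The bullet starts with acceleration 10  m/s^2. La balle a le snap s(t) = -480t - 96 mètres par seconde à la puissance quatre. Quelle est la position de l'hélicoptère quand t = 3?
De l'équation de la position x(t) = 4·t^6 + 5·t^5 - t^4 - t^3 + 2·t^2 + 2·t + 1, nous substituons t = 3 pour obtenir x = 4048.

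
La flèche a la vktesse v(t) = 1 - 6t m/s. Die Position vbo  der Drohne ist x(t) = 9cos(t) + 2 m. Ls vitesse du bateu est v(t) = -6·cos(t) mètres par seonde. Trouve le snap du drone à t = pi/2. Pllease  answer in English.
Starting from position x(t) = 9·cos(t) + 2, we take 4 derivatives. Differentiating position, we get velocity: v(t) = -9·sin(t). The derivative of velocity gives acceleration: a(t) = -9·cos(t). Taking d/dt of a(t), we find j(t) = 9·sin(t). The derivative of jerk gives snap: s(t) = 9·cos(t). From the given snap equation s(t) = 9·cos(t), we substitute t = pi/2 to get s = 0.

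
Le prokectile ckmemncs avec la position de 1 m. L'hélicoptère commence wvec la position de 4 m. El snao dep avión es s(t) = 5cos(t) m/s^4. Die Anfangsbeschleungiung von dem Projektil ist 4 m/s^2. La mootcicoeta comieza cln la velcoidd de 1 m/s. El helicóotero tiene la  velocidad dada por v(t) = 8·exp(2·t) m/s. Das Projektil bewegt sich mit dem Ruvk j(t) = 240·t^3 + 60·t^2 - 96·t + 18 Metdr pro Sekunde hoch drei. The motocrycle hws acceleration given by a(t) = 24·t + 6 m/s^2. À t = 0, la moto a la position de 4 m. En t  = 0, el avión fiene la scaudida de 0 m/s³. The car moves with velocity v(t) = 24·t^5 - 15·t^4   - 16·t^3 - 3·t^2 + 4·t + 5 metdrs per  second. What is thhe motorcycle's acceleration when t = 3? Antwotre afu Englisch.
Using a(t) = 24·t + 6 and substituting t = 3, we find a = 78.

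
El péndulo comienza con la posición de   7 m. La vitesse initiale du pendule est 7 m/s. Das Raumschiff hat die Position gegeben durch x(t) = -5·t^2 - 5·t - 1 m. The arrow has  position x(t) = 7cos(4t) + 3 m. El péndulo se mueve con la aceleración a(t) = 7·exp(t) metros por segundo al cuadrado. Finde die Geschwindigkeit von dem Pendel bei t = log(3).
Wir müssen unsere Gleichung für die Beschleunigung a(t) = 7·exp(t) 1-mal integrieren. Durch Integration von der Beschleunigung und Verwendung der Anfangsbedingung v(0) = 7, erhalten wir v(t) = 7·exp(t). Wir haben die Geschwindigkeit v(t) = 7·exp(t). Durch Einsetzen von t = log(3): v(log(3)) = 21.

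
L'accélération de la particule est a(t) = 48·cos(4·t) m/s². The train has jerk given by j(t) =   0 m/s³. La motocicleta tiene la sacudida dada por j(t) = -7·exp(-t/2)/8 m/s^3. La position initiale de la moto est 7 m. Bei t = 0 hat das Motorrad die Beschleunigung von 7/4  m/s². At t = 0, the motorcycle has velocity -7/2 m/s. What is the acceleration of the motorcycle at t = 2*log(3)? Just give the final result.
The answer is 7/12.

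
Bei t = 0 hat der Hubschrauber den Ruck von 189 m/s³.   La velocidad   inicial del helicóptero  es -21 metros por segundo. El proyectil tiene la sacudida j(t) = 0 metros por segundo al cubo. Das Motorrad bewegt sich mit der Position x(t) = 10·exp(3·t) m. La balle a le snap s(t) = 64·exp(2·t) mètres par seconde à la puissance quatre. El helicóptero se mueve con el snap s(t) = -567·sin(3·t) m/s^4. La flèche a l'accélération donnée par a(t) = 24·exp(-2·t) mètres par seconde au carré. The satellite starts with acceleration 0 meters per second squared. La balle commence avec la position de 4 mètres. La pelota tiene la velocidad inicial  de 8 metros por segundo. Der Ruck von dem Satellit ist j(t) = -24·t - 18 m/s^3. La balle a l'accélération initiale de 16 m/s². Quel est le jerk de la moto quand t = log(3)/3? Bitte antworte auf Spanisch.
Para resolver esto, necesitamos tomar 3 derivadas de nuestra ecuación de la posición x(t) = 10·exp(3·t). Tomando d/dt de x(t), encontramos v(t) = 30·exp(3·t). La derivada de la velocidad da la aceleración: a(t) = 90·exp(3·t). La derivada de la aceleración da la sacudida: j(t) = 270·exp(3·t). Tenemos la sacudida j(t) = 270·exp(3·t). Sustituyendo t = log(3)/3: j(log(3)/3) = 810.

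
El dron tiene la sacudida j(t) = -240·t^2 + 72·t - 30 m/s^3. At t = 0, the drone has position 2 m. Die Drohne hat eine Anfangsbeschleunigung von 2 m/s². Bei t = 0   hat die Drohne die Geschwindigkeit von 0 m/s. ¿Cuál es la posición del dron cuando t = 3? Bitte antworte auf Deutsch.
Wir müssen unsere Gleichung für den Ruck j(t) = -240·t^2 + 72·t - 30 3-mal integrieren. Mit ∫j(t)dt und Anwendung von a(0) = 2, finden wir a(t) = -80·t^3 + 36·t^2 - 30·t + 2. Die Stammfunktion von der Beschleunigung ist die Geschwindigkeit. Mit v(0) = 0 erhalten wir v(t) = t·(-20·t^3 + 12·t^2 - 15·t + 2). Das Integral von der Geschwindigkeit ist die Position. Mit x(0) = 2 erhalten wir x(t) = -4·t^5 + 3·t^4 - 5·t^3 + t^2 + 2. Aus der Gleichung für die Position x(t) = -4·t^5 + 3·t^4 - 5·t^3 + t^2 + 2, setzen wir t = 3 ein und erhalten x = -853.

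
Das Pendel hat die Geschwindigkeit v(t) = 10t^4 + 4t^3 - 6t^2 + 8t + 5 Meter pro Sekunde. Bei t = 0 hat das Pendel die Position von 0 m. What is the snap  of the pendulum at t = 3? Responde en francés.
Nous devons dériver notre équation de la vitesse v(t) = 10·t^4 + 4·t^3 - 6·t^2 + 8·t + 5 3 fois. En dérivant la vitesse, nous obtenons l'accélération: a(t) = 40·t^3 + 12·t^2 - 12·t + 8. La dérivée de l'accélération donne le jerk: j(t) = 120·t^2 + 24·t - 12. En dérivant le jerk, nous obtenons le snap: s(t) = 240·t + 24. En utilisant s(t) = 240·t + 24 et en substituant t = 3, nous trouvons s = 744.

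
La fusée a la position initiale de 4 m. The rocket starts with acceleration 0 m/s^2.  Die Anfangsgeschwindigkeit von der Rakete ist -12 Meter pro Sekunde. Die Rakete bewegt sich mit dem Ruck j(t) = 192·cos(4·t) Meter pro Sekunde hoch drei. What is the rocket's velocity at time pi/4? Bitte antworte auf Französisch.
Nous devons trouver la primitive de notre équation du jerk j(t) = 192·cos(4·t) 2 fois. En prenant ∫j(t)dt et en appliquant a(0) = 0, nous trouvons a(t) = 48·sin(4·t). La primitive de l'accélération, avec v(0) = -12, donne la vitesse: v(t) = -12·cos(4·t). En utilisant v(t) = -12·cos(4·t) et en substituant t = pi/4, nous trouvons v = 12.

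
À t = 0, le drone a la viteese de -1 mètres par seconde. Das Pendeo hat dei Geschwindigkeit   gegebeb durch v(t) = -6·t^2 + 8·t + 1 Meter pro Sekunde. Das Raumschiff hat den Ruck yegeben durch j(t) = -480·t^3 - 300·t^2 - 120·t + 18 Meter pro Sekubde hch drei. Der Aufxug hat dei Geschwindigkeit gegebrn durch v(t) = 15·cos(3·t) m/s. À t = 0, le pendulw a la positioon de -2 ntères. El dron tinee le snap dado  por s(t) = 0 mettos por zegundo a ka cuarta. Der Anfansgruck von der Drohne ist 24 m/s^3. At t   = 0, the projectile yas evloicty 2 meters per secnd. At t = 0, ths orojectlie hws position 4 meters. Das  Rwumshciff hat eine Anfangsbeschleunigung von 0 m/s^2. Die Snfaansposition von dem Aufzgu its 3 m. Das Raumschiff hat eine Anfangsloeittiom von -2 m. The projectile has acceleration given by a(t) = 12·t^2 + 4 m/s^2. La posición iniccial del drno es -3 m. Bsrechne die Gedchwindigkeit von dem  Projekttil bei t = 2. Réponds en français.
Pour résoudre ceci, nous devons prendre 1 intégrale de notre équation de l'accélération a(t) = 12·t^2 + 4. En prenant ∫a(t)dt et en appliquant v(0) = 2, nous trouvons v(t) = 4·t^3 + 4·t + 2. Nous avons la vitesse v(t) = 4·t^3 + 4·t + 2. En substituant t = 2: v(2) = 42.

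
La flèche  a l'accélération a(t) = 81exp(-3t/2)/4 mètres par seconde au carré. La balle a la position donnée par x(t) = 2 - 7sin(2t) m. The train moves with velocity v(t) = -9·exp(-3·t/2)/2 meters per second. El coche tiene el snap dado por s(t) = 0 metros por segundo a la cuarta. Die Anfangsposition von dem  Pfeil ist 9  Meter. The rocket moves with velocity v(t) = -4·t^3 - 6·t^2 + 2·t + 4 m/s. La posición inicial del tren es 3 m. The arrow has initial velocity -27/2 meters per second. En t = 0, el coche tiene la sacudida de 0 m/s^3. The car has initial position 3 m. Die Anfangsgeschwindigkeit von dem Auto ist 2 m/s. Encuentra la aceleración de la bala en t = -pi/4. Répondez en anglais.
We must differentiate our position equation x(t) = 2 - 7·sin(2·t) 2 times. Taking d/dt of x(t), we find v(t) = -14·cos(2·t). The derivative of velocity gives acceleration: a(t) = 28·sin(2·t). We have acceleration a(t) = 28·sin(2·t). Substituting t = -pi/4: a(-pi/4) = -28.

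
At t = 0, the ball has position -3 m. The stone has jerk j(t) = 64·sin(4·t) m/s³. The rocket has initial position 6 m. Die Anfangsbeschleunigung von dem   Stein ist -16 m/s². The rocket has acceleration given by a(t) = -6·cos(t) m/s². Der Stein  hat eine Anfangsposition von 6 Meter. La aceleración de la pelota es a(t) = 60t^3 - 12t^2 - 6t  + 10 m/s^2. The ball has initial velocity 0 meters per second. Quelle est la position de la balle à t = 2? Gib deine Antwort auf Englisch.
To find the answer, we compute 2 integrals of a(t) = 60·t^3 - 12·t^2 - 6·t + 10. Integrating acceleration and using the initial condition v(0) = 0, we get v(t) = t·(15·t^3 - 4·t^2 - 3·t + 10). Taking ∫v(t)dt and applying x(0) = -3, we find x(t) = 3·t^5 - t^4 - t^3 + 5·t^2 - 3. Using x(t) = 3·t^5 - t^4 - t^3 + 5·t^2 - 3 and substituting t = 2, we find x = 89.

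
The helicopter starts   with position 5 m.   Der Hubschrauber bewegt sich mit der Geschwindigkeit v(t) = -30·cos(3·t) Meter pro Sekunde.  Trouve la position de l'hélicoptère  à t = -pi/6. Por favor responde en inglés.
We must find the antiderivative of our velocity equation v(t) = -30·cos(3·t) 1 time. The antiderivative of velocity, with x(0) = 5, gives position: x(t) = 5 - 10·sin(3·t). Using x(t) = 5 - 10·sin(3·t) and substituting t = -pi/6, we find x = 15.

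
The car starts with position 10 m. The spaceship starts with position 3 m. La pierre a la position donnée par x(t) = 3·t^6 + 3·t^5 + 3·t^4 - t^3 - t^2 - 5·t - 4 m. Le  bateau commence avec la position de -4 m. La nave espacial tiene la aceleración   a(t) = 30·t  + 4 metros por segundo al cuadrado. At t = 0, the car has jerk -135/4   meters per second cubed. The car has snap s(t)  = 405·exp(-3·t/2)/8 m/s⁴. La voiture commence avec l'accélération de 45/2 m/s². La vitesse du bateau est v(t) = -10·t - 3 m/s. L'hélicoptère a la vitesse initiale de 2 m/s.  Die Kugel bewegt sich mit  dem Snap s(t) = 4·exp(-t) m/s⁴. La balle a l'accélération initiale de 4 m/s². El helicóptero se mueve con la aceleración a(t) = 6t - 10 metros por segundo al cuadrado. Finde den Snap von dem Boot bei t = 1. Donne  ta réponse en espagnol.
Para resolver esto, necesitamos tomar 3 derivadas de nuestra ecuación de la velocidad v(t) = -10·t - 3. Tomando d/dt de v(t), encontramos a(t) = -10. Tomando d/dt de a(t), encontramos j(t) = 0. Tomando d/dt de j(t), encontramos s(t) = 0. Tenemos el snap s(t) = 0. Sustituyendo t = 1: s(1) = 0.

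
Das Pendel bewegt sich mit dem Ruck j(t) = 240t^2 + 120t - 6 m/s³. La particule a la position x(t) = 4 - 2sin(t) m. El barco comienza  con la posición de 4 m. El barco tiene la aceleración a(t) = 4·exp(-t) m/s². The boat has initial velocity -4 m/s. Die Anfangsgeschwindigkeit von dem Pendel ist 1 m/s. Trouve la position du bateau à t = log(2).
Nous devons trouver l'intégrale de notre équation de l'accélération a(t) = 4·exp(-t) 2 fois. La primitive de l'accélération, avec v(0) = -4, donne la vitesse: v(t) = -4·exp(-t). En intégrant la vitesse et en utilisant la condition initiale x(0) = 4, nous obtenons x(t) = 4·exp(-t). Nous avons la position x(t) = 4·exp(-t). En substituant t = log(2): x(log(2)) = 2.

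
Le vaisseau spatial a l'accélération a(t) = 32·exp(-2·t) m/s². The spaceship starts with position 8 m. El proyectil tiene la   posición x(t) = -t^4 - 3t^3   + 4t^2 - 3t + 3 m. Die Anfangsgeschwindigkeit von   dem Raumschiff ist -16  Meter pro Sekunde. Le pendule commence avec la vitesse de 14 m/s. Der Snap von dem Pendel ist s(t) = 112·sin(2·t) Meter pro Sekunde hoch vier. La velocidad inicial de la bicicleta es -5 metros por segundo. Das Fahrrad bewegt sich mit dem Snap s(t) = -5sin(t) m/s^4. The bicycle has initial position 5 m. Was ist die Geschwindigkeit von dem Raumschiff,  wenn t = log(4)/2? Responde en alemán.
Ausgehend von der Beschleunigung a(t) = 32·exp(-2·t), nehmen wir 1 Stammfunktion. Die Stammfunktion von der Beschleunigung ist die Geschwindigkeit. Mit v(0) = -16 erhalten wir v(t) = -16·exp(-2·t). Mit v(t) = -16·exp(-2·t) und Einsetzen von t = log(4)/2, finden wir v = -4.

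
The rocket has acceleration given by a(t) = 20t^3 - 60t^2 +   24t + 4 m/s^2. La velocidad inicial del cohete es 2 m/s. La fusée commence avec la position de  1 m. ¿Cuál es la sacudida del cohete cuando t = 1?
Partiendo de la aceleración a(t) = 20·t^3 - 60·t^2 + 24·t + 4, tomamos 1 derivada. Tomando d/dt de a(t), encontramos j(t) = 60·t^2 - 120·t + 24. Usando j(t) = 60·t^2 - 120·t + 24 y sustituyendo t = 1, encontramos j = -36.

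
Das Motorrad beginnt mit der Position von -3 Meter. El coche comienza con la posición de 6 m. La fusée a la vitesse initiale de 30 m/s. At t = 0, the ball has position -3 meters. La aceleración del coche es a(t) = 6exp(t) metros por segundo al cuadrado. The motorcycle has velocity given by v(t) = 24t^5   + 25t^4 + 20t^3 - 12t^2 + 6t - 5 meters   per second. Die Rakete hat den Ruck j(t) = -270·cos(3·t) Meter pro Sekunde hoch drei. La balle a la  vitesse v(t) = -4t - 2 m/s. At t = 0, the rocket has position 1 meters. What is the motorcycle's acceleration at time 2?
To solve this, we need to take 1 derivative of our velocity equation v(t) = 24·t^5 + 25·t^4 + 20·t^3 - 12·t^2 + 6·t - 5. The derivative of velocity gives acceleration: a(t) = 120·t^4 + 100·t^3 + 60·t^2 - 24·t + 6. From the given acceleration equation a(t) = 120·t^4 + 100·t^3 + 60·t^2 - 24·t + 6, we substitute t = 2 to get a = 2918.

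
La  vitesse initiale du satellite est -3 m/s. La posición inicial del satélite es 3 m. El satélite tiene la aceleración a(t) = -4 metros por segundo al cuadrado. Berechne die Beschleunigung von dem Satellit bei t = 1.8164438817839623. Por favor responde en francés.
En utilisant a(t) = -4 et en substituant t = 1.8164438817839623, nous trouvons a = -4.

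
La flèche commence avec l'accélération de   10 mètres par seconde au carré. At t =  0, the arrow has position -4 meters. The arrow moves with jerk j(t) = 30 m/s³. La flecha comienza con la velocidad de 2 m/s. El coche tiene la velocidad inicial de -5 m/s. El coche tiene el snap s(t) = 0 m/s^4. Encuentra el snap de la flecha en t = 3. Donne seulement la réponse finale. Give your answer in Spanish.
En t = 3, s = 0.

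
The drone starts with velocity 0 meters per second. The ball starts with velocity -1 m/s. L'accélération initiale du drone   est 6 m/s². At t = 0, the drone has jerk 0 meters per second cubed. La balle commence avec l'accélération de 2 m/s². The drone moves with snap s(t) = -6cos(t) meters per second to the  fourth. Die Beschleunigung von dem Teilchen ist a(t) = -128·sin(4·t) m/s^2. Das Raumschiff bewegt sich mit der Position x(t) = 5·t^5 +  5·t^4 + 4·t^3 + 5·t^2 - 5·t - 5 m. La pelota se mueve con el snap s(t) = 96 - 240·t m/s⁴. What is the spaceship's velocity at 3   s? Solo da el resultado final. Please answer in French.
À t = 3, v = 2698.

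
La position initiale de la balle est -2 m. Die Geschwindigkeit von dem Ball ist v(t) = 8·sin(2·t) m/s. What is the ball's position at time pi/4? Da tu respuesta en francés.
Nous devons trouver la primitive de notre équation de la vitesse v(t) = 8·sin(2·t) 1 fois. La primitive de la vitesse est la position. En utilisant x(0) = -2, nous obtenons x(t) = 2 - 4·cos(2·t). En utilisant x(t) = 2 - 4·cos(2·t) et en substituant t = pi/4, nous trouvons x = 2.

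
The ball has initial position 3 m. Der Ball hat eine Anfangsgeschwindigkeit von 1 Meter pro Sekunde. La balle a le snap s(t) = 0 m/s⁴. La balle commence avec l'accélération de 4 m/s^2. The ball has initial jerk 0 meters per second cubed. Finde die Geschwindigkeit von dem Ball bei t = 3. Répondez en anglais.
To find the answer, we compute 3 integrals of s(t) = 0. The antiderivative of snap is jerk. Using j(0) = 0, we get j(t) = 0. Taking ∫j(t)dt and applying a(0) = 4, we find a(t) = 4. Finding the integral of a(t) and using v(0) = 1: v(t) = 4·t + 1. Using v(t) = 4·t + 1 and substituting t = 3, we find v = 13.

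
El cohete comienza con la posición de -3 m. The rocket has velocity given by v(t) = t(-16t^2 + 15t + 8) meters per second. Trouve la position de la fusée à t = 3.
Pour résoudre ceci, nous devons prendre 1 primitive de notre équation de la vitesse v(t) = t·(-16·t^2 + 15·t + 8). La primitive de la vitesse est la position. En utilisant x(0) = -3, nous obtenons x(t) = -4·t^4 + 5·t^3 + 4·t^2 - 3. En utilisant x(t) = -4·t^4 + 5·t^3 + 4·t^2 - 3 et en substituant t = 3, nous trouvons x = -156.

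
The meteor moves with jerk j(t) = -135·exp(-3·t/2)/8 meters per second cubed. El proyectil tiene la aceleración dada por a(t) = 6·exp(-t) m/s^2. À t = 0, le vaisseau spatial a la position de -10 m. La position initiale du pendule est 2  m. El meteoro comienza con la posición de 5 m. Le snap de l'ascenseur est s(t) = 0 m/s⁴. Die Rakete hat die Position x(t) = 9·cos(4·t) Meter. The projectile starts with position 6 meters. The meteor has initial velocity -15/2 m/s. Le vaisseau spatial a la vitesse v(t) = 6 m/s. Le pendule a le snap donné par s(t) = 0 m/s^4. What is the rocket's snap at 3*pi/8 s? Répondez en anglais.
Starting from position x(t) = 9·cos(4·t), we take 4 derivatives. Taking d/dt of x(t), we find v(t) = -36·sin(4·t). The derivative of velocity gives acceleration: a(t) = -144·cos(4·t). Taking d/dt of a(t), we find j(t) = 576·sin(4·t). The derivative of jerk gives snap: s(t) = 2304·cos(4·t). From the given snap equation s(t) = 2304·cos(4·t), we substitute t = 3*pi/8 to get s = 0.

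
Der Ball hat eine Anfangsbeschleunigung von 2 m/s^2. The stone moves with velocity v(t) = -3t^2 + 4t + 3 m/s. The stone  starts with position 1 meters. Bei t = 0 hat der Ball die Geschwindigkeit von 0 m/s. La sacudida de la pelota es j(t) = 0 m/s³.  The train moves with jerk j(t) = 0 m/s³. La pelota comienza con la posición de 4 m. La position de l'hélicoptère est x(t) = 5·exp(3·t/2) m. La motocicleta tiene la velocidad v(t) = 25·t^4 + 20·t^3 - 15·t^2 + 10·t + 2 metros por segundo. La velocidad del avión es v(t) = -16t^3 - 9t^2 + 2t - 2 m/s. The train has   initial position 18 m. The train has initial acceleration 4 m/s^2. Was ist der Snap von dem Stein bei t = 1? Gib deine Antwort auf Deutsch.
Wir müssen unsere Gleichung für die Geschwindigkeit v(t) = -3·t^2 + 4·t + 3 3-mal ableiten. Durch Ableiten von der Geschwindigkeit erhalten wir die Beschleunigung: a(t) = 4 - 6·t. Mit d/dt von a(t) finden wir j(t) = -6. Mit d/dt von j(t) finden wir s(t) = 0. Mit s(t) = 0 und Einsetzen von t = 1, finden wir s = 0.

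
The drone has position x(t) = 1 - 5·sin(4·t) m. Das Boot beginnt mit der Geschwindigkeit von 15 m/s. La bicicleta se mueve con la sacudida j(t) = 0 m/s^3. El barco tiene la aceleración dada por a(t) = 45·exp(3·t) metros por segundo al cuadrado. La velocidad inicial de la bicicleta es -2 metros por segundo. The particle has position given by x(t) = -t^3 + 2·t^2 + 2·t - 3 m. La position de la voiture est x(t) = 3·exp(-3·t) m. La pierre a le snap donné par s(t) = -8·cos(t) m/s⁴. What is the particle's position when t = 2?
We have position x(t) = -t^3 + 2·t^2 + 2·t - 3. Substituting t = 2: x(2) = 1.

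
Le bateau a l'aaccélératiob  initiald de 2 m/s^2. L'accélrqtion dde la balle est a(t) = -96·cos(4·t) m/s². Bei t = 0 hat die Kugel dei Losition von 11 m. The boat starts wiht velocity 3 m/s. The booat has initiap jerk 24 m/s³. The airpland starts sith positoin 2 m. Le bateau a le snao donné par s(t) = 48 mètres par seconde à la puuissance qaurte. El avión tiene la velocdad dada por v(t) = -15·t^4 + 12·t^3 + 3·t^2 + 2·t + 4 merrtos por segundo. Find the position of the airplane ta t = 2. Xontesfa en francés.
Pour résoudre ceci, nous devons prendre 1 intégrale de notre équation de la vitesse v(t) = -15·t^4 + 12·t^3 + 3·t^2 + 2·t + 4. En intégrant la vitesse et en utilisant la condition initiale x(0) = 2, nous obtenons x(t) = -3·t^5 + 3·t^4 + t^3 + t^2 + 4·t + 2. En utilisant x(t) = -3·t^5 + 3·t^4 + t^3 + t^2 + 4·t + 2 et en substituant t = 2, nous trouvons x = -26.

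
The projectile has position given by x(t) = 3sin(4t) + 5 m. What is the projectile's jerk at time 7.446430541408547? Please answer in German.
Um dies zu lösen, müssen wir 3 Ableitungen unserer Gleichung für die Position x(t) = 3·sin(4·t) + 5 nehmen. Durch Ableiten von der Position erhalten wir die Geschwindigkeit: v(t) = 12·cos(4·t). Durch Ableiten von der Geschwindigkeit erhalten wir die Beschleunigung: a(t) = -48·sin(4·t). Die Ableitung von der Beschleunigung ergibt den Ruck: j(t) = -192·cos(4·t). Mit j(t) = -192·cos(4·t) und Einsetzen von t = 7.446430541408547, finden wir j = 11.3996360983432.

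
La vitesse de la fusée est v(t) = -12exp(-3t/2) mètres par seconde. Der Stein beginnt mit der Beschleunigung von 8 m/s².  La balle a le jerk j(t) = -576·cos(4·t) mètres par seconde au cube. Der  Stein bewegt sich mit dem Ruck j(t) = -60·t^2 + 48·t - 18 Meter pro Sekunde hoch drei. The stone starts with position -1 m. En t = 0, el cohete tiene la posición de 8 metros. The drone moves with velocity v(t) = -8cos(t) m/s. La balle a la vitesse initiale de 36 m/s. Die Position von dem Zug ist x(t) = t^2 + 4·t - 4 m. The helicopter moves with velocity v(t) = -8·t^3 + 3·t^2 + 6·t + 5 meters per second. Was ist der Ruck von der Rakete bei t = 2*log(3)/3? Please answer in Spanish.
Debemos derivar nuestra ecuación de la velocidad v(t) = -12·exp(-3·t/2) 2 veces. Tomando d/dt de v(t), encontramos a(t) = 18·exp(-3·t/2). Derivando la aceleración, obtenemos la sacudida: j(t) = -27·exp(-3·t/2). De la ecuación de la sacudida j(t) = -27·exp(-3·t/2), sustituimos t = 2*log(3)/3 para obtener j = -9.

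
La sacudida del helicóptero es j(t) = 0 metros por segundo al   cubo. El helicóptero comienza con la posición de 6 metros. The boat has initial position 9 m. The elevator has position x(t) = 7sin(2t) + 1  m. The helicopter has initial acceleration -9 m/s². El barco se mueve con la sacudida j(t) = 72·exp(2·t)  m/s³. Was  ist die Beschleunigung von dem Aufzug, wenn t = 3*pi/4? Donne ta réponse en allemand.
Um dies zu lösen, müssen wir 2 Ableitungen unserer Gleichung für die Position x(t) = 7·sin(2·t) + 1 nehmen. Mit d/dt von x(t) finden wir v(t) = 14·cos(2·t). Mit d/dt von v(t) finden wir a(t) = -28·sin(2·t). Wir haben die Beschleunigung a(t) = -28·sin(2·t). Durch Einsetzen von t = 3*pi/4: a(3*pi/4) = 28.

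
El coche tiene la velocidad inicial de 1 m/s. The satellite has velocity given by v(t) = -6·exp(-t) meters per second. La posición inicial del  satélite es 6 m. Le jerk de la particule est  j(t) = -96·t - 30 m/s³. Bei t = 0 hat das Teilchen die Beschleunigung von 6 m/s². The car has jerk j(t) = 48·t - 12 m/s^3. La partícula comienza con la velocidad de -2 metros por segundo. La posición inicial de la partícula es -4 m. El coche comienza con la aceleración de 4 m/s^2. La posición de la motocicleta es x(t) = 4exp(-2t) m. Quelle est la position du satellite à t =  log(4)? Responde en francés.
Nous devons trouver la primitive de notre équation de la vitesse v(t) = -6·exp(-t) 1 fois. La primitive de la vitesse, avec x(0) = 6, donne la position: x(t) = 6·exp(-t). Nous avons la position x(t) = 6·exp(-t). En substituant t = log(4): x(log(4)) = 3/2.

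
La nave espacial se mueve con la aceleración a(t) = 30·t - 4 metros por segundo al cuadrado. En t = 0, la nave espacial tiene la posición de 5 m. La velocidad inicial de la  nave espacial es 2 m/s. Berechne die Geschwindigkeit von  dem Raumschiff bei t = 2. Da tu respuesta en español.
Necesitamos integrar nuestra ecuación de la aceleración a(t) = 30·t - 4 1 vez. Tomando ∫a(t)dt y aplicando v(0) = 2, encontramos v(t) = 15·t^2 - 4·t + 2. Tenemos la velocidad v(t) = 15·t^2 - 4·t + 2. Sustituyendo t = 2: v(2) = 54.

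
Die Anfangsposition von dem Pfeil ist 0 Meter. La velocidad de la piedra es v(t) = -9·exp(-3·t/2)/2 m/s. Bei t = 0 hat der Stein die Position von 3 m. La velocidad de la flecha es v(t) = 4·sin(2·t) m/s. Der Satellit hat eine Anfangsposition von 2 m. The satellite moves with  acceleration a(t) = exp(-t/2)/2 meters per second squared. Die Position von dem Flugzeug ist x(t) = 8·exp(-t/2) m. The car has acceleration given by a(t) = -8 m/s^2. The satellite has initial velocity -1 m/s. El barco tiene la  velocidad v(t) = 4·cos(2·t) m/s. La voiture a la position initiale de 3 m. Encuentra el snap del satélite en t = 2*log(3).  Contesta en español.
Debemos derivar nuestra ecuación de la aceleración a(t) = exp(-t/2)/2 2 veces. Tomando d/dt de a(t), encontramos j(t) = -exp(-t/2)/4. La derivada de la sacudida da el snap: s(t) = exp(-t/2)/8. Usando s(t) = exp(-t/2)/8 y sustituyendo t = 2*log(3), encontramos s = 1/24.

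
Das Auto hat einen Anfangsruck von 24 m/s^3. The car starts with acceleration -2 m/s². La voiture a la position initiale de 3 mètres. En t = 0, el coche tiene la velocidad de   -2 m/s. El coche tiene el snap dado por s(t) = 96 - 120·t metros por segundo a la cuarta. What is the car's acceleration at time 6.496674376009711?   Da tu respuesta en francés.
En partant du snap s(t) = 96 - 120·t, nous prenons 2 primitives. En prenant ∫s(t)dt et en appliquant j(0) = 24, nous trouvons j(t) = -60·t^2 + 96·t + 24. La primitive du jerk, avec a(0) = -2, donne l'accélération: a(t) = -20·t^3 + 48·t^2 + 24·t - 2. Nous avons l'accélération a(t) = -20·t^3 + 48·t^2 + 24·t - 2. En substituant t = 6.496674376009711: a(6.496674376009711) = -3304.22832923774.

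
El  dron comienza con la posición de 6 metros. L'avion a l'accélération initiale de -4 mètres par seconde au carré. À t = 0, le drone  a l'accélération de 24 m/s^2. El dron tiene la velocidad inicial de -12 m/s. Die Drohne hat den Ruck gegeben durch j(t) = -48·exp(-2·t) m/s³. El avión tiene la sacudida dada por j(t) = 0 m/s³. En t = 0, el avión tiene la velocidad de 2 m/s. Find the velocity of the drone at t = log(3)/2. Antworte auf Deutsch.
Ausgehend von dem Ruck j(t) = -48·exp(-2·t), nehmen wir 2 Integrale. Durch Integration von dem Ruck und Verwendung der Anfangsbedingung a(0) = 24, erhalten wir a(t) = 24·exp(-2·t). Die Stammfunktion von der Beschleunigung ist die Geschwindigkeit. Mit v(0) = -12 erhalten wir v(t) = -12·exp(-2·t). Aus der Gleichung für die Geschwindigkeit v(t) = -12·exp(-2·t), setzen wir t = log(3)/2 ein und erhalten v = -4.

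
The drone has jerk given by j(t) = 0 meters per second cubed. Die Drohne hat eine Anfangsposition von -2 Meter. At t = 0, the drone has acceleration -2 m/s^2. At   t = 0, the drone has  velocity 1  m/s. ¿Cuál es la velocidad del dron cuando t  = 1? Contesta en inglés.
We need to integrate our jerk equation j(t) = 0 2 times. Integrating jerk and using the initial condition a(0) = -2, we get a(t) = -2. The antiderivative of acceleration is velocity. Using v(0) = 1, we get v(t) = 1 - 2·t. From the given velocity equation v(t) = 1 - 2·t, we substitute t = 1 to get v = -1.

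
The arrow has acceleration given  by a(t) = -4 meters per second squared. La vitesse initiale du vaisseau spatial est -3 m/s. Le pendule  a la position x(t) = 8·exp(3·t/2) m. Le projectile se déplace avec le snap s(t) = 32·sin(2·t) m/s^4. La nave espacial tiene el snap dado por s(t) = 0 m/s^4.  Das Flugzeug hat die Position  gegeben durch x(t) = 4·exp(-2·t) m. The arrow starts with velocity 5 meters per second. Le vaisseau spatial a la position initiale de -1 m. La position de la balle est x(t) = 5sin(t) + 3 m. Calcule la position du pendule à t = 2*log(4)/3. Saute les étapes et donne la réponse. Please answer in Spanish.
En t = 2*log(4)/3, x = 32.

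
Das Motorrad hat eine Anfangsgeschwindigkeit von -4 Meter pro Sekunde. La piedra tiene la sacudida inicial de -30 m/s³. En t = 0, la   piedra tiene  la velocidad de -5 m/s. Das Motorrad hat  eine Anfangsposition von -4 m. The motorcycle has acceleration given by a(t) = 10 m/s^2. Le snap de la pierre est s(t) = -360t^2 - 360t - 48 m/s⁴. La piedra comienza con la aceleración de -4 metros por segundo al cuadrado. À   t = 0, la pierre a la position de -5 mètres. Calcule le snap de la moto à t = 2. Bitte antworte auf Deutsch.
Wir müssen unsere Gleichung für die Beschleunigung a(t) = 10 2-mal ableiten. Mit d/dt von a(t) finden wir j(t) = 0. Die Ableitung von dem Ruck ergibt den Snap: s(t) = 0. Mit s(t) = 0 und Einsetzen von t = 2, finden wir s = 0.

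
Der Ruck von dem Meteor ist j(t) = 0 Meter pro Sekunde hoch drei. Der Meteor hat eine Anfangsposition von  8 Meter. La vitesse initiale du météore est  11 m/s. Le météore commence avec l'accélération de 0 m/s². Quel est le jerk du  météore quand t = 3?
De l'équation du jerk j(t) = 0, nous substituons t = 3 pour obtenir j = 0.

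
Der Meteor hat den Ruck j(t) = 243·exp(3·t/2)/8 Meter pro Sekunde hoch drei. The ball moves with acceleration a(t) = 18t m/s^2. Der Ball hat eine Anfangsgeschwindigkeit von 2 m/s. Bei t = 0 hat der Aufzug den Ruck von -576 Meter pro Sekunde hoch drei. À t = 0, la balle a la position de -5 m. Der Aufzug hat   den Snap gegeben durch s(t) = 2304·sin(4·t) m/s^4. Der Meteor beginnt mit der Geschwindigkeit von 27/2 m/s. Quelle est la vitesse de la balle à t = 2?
Pour résoudre ceci, nous devons prendre 1 intégrale de notre équation de l'accélération a(t) = 18·t. La primitive de l'accélération, avec v(0) = 2, donne la vitesse: v(t) = 9·t^2 + 2. En utilisant v(t) = 9·t^2 + 2 et en substituant t = 2, nous trouvons v = 38.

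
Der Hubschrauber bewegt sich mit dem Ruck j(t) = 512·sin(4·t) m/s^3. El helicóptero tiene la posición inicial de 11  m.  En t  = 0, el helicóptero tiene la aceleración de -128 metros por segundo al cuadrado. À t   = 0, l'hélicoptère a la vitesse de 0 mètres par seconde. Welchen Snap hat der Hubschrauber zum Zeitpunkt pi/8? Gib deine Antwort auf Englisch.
To solve this, we need to take 1 derivative of our jerk equation j(t) = 512·sin(4·t). Differentiating jerk, we get snap: s(t) = 2048·cos(4·t). From the given snap equation s(t) = 2048·cos(4·t), we substitute t = pi/8 to get s = 0.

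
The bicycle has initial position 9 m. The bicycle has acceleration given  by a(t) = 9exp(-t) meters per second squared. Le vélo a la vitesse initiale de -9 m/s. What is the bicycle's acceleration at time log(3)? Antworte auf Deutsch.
Mit a(t) = 9·exp(-t) und Einsetzen von t = log(3), finden wir a = 3.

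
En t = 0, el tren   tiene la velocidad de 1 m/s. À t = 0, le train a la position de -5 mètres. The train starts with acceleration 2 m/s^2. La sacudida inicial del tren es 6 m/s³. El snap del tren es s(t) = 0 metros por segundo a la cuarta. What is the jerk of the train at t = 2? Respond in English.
We must find the antiderivative of our snap equation s(t) = 0 1 time. Finding the antiderivative of s(t) and using j(0) = 6: j(t) = 6. From the given jerk equation j(t) = 6, we substitute t = 2 to get j = 6.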